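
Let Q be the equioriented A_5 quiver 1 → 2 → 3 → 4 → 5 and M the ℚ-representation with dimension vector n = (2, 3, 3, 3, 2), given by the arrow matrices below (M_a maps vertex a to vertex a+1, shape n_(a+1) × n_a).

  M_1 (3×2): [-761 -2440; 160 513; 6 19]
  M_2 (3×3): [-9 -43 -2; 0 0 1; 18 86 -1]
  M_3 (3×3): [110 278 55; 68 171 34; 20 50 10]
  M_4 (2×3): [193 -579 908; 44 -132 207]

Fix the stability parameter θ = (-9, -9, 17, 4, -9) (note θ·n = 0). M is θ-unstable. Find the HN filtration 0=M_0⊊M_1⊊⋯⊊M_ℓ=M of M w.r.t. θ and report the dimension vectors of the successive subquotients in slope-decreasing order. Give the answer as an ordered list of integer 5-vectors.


Via rank(M_{q-1}∘⋯∘M_p): M ≅ I[1,3], I[1,4], I[2,2], I[3,5], I[4,5].
μ_θ-semistable layers: μ^(1)=17; μ^(2)=21/2; μ^(3)=4; μ^(4)=-5/2; μ^(5)=-9

((0, 0, 1, 0, 0); (0, 0, 1, 1, 0); (0, 0, 1, 1, 1); (0, 0, 0, 1, 1); (2, 3, 0, 0, 0))


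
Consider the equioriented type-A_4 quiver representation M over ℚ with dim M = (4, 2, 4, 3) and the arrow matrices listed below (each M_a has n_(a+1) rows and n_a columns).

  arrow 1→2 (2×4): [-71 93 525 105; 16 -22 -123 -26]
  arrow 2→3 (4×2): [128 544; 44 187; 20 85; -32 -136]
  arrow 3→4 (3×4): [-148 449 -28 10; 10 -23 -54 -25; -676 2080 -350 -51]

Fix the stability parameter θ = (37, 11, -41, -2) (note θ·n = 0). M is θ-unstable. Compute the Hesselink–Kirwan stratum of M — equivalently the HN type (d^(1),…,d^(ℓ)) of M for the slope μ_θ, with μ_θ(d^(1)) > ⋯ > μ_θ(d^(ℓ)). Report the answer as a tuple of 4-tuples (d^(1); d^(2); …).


Barcode: M ≅ I[1,1]^2, I[1,2], I[1,4], I[3,3], I[3,4]^2. HN layers by μ_θ (5 steps, strictly decreasing):
  μ^(1)=37; μ^(2)=24; μ^(3)=5/4; μ^(4)=-2; μ^(5)=-41

((2, 0, 0, 0); (1, 1, 0, 0); (1, 1, 1, 1); (0, 0, 0, 2); (0, 0, 3, 0))


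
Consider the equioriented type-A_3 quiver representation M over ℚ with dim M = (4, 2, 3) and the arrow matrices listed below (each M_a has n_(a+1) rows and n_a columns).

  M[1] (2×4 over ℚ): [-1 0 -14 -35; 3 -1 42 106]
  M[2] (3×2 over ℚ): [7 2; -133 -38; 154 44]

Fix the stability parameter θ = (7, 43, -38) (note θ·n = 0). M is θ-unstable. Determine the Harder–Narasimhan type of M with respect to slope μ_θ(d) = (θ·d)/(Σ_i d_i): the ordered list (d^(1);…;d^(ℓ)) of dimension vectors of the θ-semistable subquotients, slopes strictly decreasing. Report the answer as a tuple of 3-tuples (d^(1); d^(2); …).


Via rank(M_{q-1}∘⋯∘M_p): M ≅ I[1,1]^2, I[1,2], I[1,3], I[3,3]^2.
μ_θ-semistable layers: μ^(1)=43; μ^(2)=7; μ^(3)=4; μ^(4)=-38

((0, 1, 0); (3, 0, 0); (1, 1, 1); (0, 0, 2))


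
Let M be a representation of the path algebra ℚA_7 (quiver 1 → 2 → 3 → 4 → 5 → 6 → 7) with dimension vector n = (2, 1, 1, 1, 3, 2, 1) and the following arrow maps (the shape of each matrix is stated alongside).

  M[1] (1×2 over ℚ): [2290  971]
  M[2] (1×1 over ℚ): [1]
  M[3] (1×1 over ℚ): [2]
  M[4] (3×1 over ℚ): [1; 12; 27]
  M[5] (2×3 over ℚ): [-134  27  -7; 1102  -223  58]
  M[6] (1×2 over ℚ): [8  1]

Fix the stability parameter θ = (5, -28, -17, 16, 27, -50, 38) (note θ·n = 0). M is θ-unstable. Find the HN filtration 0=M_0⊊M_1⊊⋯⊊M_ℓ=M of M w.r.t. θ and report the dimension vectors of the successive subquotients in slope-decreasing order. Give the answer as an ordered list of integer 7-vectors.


Via rank(M_{q-1}∘⋯∘M_p): M ≅ I[1,1], I[1,6], I[5,5], I[5,7].
μ_θ-semistable layers: μ^(1)=38; μ^(2)=27; μ^(3)=5; μ^(4)=-7/3; μ^(5)=-23/2; μ^(6)=-40/3

((0, 0, 0, 0, 0, 0, 1); (0, 0, 0, 0, 1, 0, 0); (1, 0, 0, 0, 0, 0, 0); (0, 0, 0, 1, 1, 1, 0); (0, 0, 0, 0, 1, 1, 0); (1, 1, 1, 0, 0, 0, 0))


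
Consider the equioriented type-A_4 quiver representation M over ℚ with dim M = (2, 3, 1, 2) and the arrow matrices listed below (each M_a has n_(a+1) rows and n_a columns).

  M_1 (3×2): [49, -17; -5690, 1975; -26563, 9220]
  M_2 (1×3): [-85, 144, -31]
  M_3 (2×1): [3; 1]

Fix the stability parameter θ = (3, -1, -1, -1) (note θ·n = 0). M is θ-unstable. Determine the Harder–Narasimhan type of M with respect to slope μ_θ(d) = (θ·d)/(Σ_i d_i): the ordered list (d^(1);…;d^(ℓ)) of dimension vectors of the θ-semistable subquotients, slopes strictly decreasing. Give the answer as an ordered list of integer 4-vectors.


Interval decomposition of M: I[1,2], I[1,4], I[2,2], I[4,4].
HN type (ℓ=3): μ^(1)=1; μ^(2)=0; μ^(3)=-1

((1, 1, 0, 0); (1, 1, 1, 1); (0, 1, 0, 1))


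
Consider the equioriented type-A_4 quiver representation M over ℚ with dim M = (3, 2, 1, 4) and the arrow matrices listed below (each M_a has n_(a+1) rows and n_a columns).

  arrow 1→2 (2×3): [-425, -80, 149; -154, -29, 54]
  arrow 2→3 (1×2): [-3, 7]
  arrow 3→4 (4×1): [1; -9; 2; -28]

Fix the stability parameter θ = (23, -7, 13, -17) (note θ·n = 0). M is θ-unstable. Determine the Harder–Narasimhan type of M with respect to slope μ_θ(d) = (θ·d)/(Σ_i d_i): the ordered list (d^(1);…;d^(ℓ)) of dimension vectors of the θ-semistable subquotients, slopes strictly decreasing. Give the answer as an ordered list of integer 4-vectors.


Barcode: M ≅ I[1,1], I[1,2], I[1,4], I[4,4]^3. HN layers by μ_θ (4 steps, strictly decreasing):
  μ^(1)=23; μ^(2)=8; μ^(3)=3; μ^(4)=-17

((1, 0, 0, 0); (1, 1, 0, 0); (1, 1, 1, 1); (0, 0, 0, 3))


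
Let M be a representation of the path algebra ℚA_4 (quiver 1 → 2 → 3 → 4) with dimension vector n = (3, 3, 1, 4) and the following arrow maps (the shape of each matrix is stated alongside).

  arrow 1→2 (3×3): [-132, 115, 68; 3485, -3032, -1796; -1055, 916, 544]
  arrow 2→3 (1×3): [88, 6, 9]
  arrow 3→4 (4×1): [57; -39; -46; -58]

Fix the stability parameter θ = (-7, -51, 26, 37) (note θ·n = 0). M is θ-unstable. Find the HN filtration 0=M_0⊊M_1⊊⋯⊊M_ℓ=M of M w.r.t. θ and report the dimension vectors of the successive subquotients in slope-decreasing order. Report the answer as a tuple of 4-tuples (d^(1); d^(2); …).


Barcode: M ≅ I[1,2]^2, I[1,4], I[4,4]^3. HN layers by μ_θ (3 steps, strictly decreasing):
  μ^(1)=37; μ^(2)=26; μ^(3)=-29

((0, 0, 0, 4); (0, 0, 1, 0); (3, 3, 0, 0))


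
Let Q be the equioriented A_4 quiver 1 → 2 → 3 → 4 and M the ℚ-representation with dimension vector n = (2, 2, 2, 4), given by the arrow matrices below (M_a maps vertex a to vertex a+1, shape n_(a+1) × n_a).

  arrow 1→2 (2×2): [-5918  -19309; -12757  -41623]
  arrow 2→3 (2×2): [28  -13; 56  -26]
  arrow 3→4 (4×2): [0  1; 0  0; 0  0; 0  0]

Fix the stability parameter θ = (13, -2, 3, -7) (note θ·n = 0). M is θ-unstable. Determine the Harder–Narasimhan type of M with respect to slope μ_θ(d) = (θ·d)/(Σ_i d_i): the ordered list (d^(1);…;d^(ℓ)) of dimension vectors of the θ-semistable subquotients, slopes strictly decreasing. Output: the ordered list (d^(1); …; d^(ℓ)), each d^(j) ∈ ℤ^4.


Barcode: M ≅ I[1,2], I[1,4], I[3,3], I[4,4]^3. HN layers by μ_θ (4 steps, strictly decreasing):
  μ^(1)=11/2; μ^(2)=3; μ^(3)=7/4; μ^(4)=-7

((1, 1, 0, 0); (0, 0, 1, 0); (1, 1, 1, 1); (0, 0, 0, 3))


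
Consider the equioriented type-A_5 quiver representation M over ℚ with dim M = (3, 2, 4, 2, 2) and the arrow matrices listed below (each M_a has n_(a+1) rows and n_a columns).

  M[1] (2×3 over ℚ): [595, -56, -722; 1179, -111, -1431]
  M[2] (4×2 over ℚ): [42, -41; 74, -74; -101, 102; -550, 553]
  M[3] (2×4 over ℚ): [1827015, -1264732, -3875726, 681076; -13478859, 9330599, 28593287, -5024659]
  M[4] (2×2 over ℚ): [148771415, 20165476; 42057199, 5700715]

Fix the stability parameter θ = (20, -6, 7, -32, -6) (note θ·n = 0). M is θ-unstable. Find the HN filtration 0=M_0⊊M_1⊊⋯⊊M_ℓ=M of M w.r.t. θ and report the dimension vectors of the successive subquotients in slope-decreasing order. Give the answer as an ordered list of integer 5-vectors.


Via rank(M_{q-1}∘⋯∘M_p): M ≅ I[1,1], I[1,5]^2, I[3,3]^2.
μ_θ-semistable layers: μ^(1)=20; μ^(2)=7; μ^(3)=-17/5

((1, 0, 0, 0, 0); (0, 0, 2, 0, 0); (2, 2, 2, 2, 2))


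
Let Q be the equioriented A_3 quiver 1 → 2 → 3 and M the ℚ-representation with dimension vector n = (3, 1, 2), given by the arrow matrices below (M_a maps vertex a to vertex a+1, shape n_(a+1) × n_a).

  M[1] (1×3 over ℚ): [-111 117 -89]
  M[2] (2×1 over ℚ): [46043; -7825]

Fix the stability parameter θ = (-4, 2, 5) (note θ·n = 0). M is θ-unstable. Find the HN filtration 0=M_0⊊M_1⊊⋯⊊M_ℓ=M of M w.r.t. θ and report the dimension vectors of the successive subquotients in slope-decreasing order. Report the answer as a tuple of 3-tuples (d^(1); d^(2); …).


Barcode: M ≅ I[1,1]^2, I[1,3], I[3,3]. HN layers by μ_θ (3 steps, strictly decreasing):
  μ^(1)=5; μ^(2)=2; μ^(3)=-4

((0, 0, 2); (0, 1, 0); (3, 0, 0))


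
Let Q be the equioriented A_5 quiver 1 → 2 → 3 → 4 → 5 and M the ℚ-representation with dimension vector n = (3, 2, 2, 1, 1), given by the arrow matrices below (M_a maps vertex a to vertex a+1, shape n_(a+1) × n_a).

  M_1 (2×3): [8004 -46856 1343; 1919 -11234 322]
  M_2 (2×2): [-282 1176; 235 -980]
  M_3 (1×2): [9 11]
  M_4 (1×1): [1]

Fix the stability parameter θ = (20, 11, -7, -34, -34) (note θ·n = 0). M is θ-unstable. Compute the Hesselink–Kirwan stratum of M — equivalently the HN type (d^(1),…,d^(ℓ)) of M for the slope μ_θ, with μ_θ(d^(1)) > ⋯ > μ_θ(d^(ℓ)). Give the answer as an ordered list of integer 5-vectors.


Barcode: M ≅ I[1,1], I[1,2], I[1,5], I[3,3]. HN layers by μ_θ (4 steps, strictly decreasing):
  μ^(1)=20; μ^(2)=31/2; μ^(3)=-7; μ^(4)=-44/5

((1, 0, 0, 0, 0); (1, 1, 0, 0, 0); (0, 0, 1, 0, 0); (1, 1, 1, 1, 1))


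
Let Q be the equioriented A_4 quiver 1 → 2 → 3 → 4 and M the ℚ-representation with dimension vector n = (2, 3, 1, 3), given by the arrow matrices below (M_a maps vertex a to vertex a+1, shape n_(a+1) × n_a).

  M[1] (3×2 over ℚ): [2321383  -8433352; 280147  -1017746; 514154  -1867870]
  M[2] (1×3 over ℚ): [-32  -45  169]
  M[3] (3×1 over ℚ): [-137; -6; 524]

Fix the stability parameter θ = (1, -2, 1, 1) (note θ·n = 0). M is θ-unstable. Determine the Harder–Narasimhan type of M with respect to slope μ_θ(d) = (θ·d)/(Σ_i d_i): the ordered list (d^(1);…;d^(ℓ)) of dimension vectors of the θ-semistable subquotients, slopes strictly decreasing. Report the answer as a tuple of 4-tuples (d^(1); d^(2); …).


Via rank(M_{q-1}∘⋯∘M_p): M ≅ I[1,2], I[1,4], I[2,2], I[4,4]^2.
μ_θ-semistable layers: μ^(1)=1; μ^(2)=-1/2; μ^(3)=-2

((0, 0, 1, 3); (2, 2, 0, 0); (0, 1, 0, 0))


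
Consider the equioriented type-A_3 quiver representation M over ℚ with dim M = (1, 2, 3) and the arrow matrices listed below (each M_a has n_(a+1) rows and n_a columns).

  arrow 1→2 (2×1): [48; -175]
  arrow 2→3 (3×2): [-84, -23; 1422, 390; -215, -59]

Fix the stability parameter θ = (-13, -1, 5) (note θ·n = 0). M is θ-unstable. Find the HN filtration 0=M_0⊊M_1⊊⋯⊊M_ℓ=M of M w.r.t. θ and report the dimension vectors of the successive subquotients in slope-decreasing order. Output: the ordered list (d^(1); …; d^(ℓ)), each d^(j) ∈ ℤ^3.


Interval decomposition of M: I[1,3], I[2,3], I[3,3].
HN type (ℓ=3): μ^(1)=5; μ^(2)=-1; μ^(3)=-13

((0, 0, 3); (0, 2, 0); (1, 0, 0))


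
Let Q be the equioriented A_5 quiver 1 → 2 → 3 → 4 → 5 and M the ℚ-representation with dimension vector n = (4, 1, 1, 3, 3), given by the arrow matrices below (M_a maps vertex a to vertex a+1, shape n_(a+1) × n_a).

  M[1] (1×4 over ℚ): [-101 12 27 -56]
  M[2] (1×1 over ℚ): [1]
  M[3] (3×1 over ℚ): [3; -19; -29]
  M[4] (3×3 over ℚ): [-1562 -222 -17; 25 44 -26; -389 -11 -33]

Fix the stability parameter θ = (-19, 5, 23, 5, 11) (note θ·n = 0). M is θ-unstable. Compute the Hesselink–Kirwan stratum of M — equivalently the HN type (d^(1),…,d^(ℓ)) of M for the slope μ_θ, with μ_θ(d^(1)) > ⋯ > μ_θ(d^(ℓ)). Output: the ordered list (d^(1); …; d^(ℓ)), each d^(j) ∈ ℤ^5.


Interval decomposition of M: I[1,1]^3, I[1,5], I[4,5]^2.
HN type (ℓ=4): μ^(1)=13; μ^(2)=11; μ^(3)=5; μ^(4)=-19

((0, 0, 1, 1, 1); (0, 0, 0, 0, 2); (0, 1, 0, 2, 0); (4, 0, 0, 0, 0))


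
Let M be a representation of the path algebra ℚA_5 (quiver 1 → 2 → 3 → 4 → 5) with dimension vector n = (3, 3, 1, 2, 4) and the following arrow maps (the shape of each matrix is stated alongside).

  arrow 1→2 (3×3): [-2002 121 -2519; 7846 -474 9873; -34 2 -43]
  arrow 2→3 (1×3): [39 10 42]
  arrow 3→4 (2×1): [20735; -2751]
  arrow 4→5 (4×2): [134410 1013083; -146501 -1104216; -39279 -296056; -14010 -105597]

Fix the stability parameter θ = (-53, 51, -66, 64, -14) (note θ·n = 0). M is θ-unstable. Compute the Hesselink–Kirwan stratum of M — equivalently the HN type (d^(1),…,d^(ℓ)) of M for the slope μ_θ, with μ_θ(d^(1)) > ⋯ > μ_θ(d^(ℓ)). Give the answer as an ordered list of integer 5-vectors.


Interval decomposition of M: I[1,1], I[1,2], I[1,5], I[2,2], I[4,5], I[5,5]^2.
HN type (ℓ=5): μ^(1)=51; μ^(2)=25; μ^(3)=-15/2; μ^(4)=-14; μ^(5)=-53

((0, 2, 0, 0, 0); (0, 0, 0, 2, 2); (0, 1, 1, 0, 0); (0, 0, 0, 0, 2); (3, 0, 0, 0, 0))


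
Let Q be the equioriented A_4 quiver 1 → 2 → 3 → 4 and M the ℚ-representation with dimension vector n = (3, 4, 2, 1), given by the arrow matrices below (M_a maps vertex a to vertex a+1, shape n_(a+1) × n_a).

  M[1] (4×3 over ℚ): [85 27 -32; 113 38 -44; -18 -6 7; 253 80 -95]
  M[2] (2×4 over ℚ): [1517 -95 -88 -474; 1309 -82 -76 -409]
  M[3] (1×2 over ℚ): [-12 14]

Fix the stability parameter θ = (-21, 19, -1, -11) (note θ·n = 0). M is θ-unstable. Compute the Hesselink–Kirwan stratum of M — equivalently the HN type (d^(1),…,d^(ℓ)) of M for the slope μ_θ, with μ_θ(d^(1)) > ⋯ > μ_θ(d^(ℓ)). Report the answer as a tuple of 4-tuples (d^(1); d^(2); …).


Interval decomposition of M: I[1,2], I[1,3], I[1,4], I[2,2].
HN type (ℓ=4): μ^(1)=19; μ^(2)=9; μ^(3)=7/3; μ^(4)=-21

((0, 2, 0, 0); (0, 1, 1, 0); (0, 1, 1, 1); (3, 0, 0, 0))


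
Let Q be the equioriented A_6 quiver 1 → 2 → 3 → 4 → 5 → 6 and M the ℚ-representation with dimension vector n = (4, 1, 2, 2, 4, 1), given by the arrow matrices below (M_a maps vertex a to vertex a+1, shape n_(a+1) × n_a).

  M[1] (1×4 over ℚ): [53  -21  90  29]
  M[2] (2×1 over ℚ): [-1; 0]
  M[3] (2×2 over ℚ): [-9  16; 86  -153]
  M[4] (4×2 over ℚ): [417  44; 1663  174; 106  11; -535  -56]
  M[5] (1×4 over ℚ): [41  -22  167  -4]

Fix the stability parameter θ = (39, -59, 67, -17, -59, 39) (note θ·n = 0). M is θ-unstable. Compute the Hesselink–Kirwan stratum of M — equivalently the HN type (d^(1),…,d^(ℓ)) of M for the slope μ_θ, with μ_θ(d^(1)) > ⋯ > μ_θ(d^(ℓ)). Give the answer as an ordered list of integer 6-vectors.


Via rank(M_{q-1}∘⋯∘M_p): M ≅ I[1,1]^3, I[1,6], I[3,5], I[5,5]^2.
μ_θ-semistable layers: μ^(1)=39; μ^(2)=-3; μ^(3)=-10; μ^(4)=-59

((3, 0, 0, 0, 0, 1); (0, 0, 2, 2, 2, 0); (1, 1, 0, 0, 0, 0); (0, 0, 0, 0, 2, 0))


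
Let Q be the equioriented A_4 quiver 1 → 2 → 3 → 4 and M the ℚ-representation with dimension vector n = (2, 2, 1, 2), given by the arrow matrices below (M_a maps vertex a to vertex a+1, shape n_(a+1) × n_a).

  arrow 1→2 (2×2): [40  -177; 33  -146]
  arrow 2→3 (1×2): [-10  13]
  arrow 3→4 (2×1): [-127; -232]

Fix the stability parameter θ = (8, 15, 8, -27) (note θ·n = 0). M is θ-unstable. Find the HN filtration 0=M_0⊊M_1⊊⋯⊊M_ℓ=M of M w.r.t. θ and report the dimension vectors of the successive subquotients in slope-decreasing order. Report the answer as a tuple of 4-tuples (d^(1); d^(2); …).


Interval decomposition of M: I[1,2], I[1,4], I[4,4].
HN type (ℓ=4): μ^(1)=15; μ^(2)=8; μ^(3)=1; μ^(4)=-27

((0, 1, 0, 0); (1, 0, 0, 0); (1, 1, 1, 1); (0, 0, 0, 1))


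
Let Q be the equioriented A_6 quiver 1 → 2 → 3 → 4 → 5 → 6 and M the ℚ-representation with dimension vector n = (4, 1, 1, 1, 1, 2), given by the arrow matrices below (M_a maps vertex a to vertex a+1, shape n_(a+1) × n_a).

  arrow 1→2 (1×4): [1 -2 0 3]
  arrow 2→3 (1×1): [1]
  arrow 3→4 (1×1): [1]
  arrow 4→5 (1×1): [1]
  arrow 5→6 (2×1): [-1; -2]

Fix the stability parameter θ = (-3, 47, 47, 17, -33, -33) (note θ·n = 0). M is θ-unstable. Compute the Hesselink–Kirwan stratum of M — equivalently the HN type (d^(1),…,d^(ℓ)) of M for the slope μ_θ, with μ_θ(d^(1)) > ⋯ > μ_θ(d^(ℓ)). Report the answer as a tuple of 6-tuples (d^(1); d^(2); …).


Barcode: M ≅ I[1,1]^3, I[1,6], I[6,6]. HN layers by μ_θ (3 steps, strictly decreasing):
  μ^(1)=9; μ^(2)=-3; μ^(3)=-33

((0, 1, 1, 1, 1, 1); (4, 0, 0, 0, 0, 0); (0, 0, 0, 0, 0, 1))


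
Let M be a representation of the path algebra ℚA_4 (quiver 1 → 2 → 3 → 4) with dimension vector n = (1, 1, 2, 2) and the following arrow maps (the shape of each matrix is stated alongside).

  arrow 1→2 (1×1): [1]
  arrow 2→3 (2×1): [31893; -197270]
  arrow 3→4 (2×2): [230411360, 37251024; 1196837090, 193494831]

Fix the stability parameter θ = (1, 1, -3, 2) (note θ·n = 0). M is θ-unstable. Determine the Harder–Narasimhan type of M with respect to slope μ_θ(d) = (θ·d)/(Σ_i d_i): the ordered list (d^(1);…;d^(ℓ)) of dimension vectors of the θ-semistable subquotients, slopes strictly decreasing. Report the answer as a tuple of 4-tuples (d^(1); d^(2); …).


Barcode: M ≅ I[1,3], I[3,4], I[4,4]. HN layers by μ_θ (3 steps, strictly decreasing):
  μ^(1)=2; μ^(2)=-1/3; μ^(3)=-3

((0, 0, 0, 2); (1, 1, 1, 0); (0, 0, 1, 0))


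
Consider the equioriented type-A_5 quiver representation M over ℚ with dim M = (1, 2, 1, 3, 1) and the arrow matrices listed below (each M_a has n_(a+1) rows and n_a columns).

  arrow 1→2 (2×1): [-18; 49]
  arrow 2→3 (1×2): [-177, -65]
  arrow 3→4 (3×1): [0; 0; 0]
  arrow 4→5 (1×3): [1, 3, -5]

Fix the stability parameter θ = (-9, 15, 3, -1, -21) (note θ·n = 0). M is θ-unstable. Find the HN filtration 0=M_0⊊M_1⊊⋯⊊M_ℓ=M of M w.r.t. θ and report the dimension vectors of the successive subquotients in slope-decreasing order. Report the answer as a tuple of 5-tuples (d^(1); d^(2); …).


Barcode: M ≅ I[1,3], I[2,2], I[4,4]^2, I[4,5]. HN layers by μ_θ (5 steps, strictly decreasing):
  μ^(1)=15; μ^(2)=9; μ^(3)=-1; μ^(4)=-9; μ^(5)=-11

((0, 1, 0, 0, 0); (0, 1, 1, 0, 0); (0, 0, 0, 2, 0); (1, 0, 0, 0, 0); (0, 0, 0, 1, 1))


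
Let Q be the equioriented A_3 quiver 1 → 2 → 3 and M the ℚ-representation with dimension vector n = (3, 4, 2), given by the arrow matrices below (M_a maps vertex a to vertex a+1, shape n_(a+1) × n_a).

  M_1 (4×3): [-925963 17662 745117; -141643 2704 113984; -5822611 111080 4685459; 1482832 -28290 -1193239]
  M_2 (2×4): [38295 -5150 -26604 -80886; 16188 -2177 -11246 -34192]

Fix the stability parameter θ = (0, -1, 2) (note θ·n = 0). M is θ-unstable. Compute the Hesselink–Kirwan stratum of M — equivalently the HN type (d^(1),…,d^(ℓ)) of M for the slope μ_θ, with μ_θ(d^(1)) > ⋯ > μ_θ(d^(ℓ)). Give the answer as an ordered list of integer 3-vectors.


Via rank(M_{q-1}∘⋯∘M_p): M ≅ I[1,2], I[1,3]^2, I[2,2].
μ_θ-semistable layers: μ^(1)=2; μ^(2)=-1/2; μ^(3)=-1

((0, 0, 2); (3, 3, 0); (0, 1, 0))


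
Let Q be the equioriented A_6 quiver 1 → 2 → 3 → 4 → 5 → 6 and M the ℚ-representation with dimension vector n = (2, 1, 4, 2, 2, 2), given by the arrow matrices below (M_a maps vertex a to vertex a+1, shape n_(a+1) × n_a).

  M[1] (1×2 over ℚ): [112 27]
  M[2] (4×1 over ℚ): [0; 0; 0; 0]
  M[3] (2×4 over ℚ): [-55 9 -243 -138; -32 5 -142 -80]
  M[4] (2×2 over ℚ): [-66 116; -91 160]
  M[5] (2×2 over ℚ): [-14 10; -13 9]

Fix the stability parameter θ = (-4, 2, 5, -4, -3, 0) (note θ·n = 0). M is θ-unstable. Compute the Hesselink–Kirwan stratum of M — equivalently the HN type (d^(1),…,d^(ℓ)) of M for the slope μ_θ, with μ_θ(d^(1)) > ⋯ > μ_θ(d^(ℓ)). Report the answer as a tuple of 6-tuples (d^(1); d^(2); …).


Via rank(M_{q-1}∘⋯∘M_p): M ≅ I[1,1], I[1,2], I[3,3]^2, I[3,6]^2.
μ_θ-semistable layers: μ^(1)=5; μ^(2)=2; μ^(3)=0; μ^(4)=-2/3; μ^(5)=-4

((0, 0, 2, 0, 0, 0); (0, 1, 0, 0, 0, 0); (0, 0, 0, 0, 0, 2); (0, 0, 2, 2, 2, 0); (2, 0, 0, 0, 0, 0))


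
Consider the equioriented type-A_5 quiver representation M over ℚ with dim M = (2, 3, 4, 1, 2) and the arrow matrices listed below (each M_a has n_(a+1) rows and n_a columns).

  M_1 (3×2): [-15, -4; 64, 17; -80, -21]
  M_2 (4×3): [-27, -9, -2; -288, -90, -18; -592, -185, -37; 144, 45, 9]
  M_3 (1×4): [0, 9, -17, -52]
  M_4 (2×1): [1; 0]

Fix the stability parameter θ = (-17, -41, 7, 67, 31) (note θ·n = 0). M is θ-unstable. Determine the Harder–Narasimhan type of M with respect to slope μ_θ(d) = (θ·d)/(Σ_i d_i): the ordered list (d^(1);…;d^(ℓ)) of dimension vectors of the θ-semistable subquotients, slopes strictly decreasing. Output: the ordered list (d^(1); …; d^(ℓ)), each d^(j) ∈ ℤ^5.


Interval decomposition of M: I[1,2], I[1,3], I[2,5], I[3,3]^2, I[5,5].
HN type (ℓ=5): μ^(1)=49; μ^(2)=31; μ^(3)=7; μ^(4)=-29; μ^(5)=-41

((0, 0, 0, 1, 1); (0, 0, 0, 0, 1); (0, 0, 4, 0, 0); (2, 2, 0, 0, 0); (0, 1, 0, 0, 0))


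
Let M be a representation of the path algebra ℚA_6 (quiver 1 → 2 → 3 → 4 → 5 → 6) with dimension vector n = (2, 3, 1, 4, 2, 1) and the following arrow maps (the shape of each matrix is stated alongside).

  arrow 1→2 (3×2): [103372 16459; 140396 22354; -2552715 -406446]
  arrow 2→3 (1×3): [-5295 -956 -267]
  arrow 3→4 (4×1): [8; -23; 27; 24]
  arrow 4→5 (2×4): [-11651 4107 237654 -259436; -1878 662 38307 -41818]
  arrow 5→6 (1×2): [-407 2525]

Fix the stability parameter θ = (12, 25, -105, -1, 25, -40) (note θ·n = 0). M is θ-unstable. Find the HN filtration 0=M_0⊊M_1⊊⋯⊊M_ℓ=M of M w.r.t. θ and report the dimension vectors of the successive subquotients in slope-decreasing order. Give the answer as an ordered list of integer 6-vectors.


Interval decomposition of M: I[1,2], I[1,5], I[2,2], I[4,4]^2, I[4,6].
HN type (ℓ=5): μ^(1)=25; μ^(2)=12; μ^(3)=-1; μ^(4)=-16/3; μ^(5)=-68/3

((0, 2, 0, 0, 1, 0); (1, 0, 0, 0, 0, 0); (0, 0, 0, 3, 0, 0); (0, 0, 0, 1, 1, 1); (1, 1, 1, 0, 0, 0))


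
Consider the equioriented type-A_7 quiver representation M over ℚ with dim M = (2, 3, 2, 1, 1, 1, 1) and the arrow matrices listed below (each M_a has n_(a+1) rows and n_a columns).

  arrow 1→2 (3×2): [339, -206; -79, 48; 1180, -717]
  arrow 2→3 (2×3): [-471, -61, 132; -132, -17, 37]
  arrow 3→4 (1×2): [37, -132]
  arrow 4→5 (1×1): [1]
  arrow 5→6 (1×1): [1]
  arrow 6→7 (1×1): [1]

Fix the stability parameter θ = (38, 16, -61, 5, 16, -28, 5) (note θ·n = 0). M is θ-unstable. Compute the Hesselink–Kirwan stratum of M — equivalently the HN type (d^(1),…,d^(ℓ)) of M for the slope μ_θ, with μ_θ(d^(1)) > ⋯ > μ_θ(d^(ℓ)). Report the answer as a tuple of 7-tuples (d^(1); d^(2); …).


Via rank(M_{q-1}∘⋯∘M_p): M ≅ I[1,2], I[1,7], I[2,3].
μ_θ-semistable layers: μ^(1)=27; μ^(2)=5; μ^(3)=-7/3; μ^(4)=-45/2

((1, 1, 0, 0, 0, 0, 0); (0, 0, 0, 0, 0, 0, 1); (1, 1, 1, 1, 1, 1, 0); (0, 1, 1, 0, 0, 0, 0))


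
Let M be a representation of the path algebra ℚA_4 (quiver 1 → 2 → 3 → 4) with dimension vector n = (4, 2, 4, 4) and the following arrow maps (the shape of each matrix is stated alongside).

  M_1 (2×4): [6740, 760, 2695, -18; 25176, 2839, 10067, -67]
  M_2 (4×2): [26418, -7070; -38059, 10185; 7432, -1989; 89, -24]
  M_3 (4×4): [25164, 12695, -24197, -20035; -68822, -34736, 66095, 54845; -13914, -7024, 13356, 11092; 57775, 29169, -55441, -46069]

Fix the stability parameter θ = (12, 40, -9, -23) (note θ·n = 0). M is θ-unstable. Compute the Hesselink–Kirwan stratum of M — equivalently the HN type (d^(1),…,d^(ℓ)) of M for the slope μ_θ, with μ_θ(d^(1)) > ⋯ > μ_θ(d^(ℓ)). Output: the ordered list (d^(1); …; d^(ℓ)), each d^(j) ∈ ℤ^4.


Barcode: M ≅ I[1,1]^2, I[1,4]^2, I[3,4]^2. HN layers by μ_θ (3 steps, strictly decreasing):
  μ^(1)=12; μ^(2)=5; μ^(3)=-16

((2, 0, 0, 0); (2, 2, 2, 2); (0, 0, 2, 2))


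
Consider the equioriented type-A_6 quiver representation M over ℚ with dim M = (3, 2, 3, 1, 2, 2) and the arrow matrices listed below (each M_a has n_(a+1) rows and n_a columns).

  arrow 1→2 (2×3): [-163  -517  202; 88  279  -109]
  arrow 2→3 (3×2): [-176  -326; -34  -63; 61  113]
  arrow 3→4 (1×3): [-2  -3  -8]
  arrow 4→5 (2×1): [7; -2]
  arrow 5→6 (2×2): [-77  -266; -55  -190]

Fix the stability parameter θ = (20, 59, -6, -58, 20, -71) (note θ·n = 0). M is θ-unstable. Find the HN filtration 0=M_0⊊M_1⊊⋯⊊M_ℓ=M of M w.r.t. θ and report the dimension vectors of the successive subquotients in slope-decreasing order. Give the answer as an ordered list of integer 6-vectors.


Via rank(M_{q-1}∘⋯∘M_p): M ≅ I[1,1], I[1,3], I[1,6], I[3,3], I[5,5], I[6,6].
μ_θ-semistable layers: μ^(1)=53/2; μ^(2)=20; μ^(3)=-6; μ^(4)=-71

((0, 1, 1, 0, 0, 0); (2, 0, 0, 0, 1, 0); (1, 1, 2, 1, 1, 1); (0, 0, 0, 0, 0, 1))


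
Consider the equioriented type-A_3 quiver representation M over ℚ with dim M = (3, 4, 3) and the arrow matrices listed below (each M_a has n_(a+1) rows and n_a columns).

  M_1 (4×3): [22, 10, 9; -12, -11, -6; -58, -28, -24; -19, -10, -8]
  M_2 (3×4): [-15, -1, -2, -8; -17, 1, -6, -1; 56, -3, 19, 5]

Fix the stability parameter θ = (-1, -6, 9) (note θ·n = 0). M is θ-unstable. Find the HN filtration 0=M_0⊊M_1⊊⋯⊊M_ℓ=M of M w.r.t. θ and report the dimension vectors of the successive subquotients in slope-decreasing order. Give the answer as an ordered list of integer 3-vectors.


Via rank(M_{q-1}∘⋯∘M_p): M ≅ I[1,3]^3, I[2,2].
μ_θ-semistable layers: μ^(1)=9; μ^(2)=-7/2; μ^(3)=-6

((0, 0, 3); (3, 3, 0); (0, 1, 0))


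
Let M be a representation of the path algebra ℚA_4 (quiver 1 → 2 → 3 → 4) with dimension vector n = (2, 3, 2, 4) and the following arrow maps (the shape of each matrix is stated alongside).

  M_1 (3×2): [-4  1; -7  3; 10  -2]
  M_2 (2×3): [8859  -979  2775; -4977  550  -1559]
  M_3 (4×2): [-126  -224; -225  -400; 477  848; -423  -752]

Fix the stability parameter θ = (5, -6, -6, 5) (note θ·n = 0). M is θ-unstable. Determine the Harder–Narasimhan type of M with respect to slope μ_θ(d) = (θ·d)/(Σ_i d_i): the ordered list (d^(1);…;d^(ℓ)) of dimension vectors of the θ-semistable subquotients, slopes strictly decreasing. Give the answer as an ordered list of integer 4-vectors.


Barcode: M ≅ I[1,3], I[1,4], I[2,2], I[4,4]^3. HN layers by μ_θ (3 steps, strictly decreasing):
  μ^(1)=5; μ^(2)=-7/3; μ^(3)=-6

((0, 0, 0, 4); (2, 2, 2, 0); (0, 1, 0, 0))


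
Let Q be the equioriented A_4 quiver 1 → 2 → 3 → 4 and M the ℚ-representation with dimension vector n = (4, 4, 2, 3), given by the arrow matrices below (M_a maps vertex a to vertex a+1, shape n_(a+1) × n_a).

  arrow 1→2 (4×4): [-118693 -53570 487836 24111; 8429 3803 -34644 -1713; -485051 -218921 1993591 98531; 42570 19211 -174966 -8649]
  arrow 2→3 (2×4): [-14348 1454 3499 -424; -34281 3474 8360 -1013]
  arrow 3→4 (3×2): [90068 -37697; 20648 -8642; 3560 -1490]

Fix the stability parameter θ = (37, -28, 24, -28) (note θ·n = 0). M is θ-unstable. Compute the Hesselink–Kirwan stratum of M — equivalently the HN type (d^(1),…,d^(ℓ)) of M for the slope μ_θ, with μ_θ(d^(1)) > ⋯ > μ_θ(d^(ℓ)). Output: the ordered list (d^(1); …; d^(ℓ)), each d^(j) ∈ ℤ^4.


Interval decomposition of M: I[1,2]^2, I[1,3], I[1,4], I[4,4]^2.
HN type (ℓ=4): μ^(1)=24; μ^(2)=9/2; μ^(3)=5/4; μ^(4)=-28

((0, 0, 1, 0); (3, 3, 0, 0); (1, 1, 1, 1); (0, 0, 0, 2))


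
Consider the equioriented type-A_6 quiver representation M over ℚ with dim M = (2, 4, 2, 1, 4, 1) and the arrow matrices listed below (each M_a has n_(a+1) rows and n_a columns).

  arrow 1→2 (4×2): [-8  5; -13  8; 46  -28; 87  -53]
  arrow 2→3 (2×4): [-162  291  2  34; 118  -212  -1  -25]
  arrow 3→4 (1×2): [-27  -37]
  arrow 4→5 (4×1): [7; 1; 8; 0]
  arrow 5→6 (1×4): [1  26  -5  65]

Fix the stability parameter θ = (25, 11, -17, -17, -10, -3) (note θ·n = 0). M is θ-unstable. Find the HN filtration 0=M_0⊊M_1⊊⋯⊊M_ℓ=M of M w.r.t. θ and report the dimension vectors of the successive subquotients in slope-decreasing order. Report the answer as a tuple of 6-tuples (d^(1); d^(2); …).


Barcode: M ≅ I[1,3], I[1,6], I[2,2]^2, I[5,5]^3. HN layers by μ_θ (4 steps, strictly decreasing):
  μ^(1)=11; μ^(2)=19/3; μ^(3)=-11/6; μ^(4)=-10

((0, 2, 0, 0, 0, 0); (1, 1, 1, 0, 0, 0); (1, 1, 1, 1, 1, 1); (0, 0, 0, 0, 3, 0))


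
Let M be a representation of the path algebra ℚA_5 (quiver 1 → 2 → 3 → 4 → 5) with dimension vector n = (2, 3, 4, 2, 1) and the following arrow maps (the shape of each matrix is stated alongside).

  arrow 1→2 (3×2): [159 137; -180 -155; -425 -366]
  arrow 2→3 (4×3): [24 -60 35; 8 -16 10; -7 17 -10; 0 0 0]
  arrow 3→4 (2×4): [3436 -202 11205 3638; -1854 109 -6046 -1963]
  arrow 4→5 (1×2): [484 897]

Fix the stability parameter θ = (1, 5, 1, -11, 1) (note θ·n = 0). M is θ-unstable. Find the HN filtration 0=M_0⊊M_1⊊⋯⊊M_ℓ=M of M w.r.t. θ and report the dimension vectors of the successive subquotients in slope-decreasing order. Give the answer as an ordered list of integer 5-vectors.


Barcode: M ≅ I[1,2], I[1,5], I[2,4], I[3,3]^2. HN layers by μ_θ (4 steps, strictly decreasing):
  μ^(1)=5; μ^(2)=1; μ^(3)=-1; μ^(4)=-5/3

((0, 1, 0, 0, 0); (1, 0, 2, 0, 1); (1, 1, 1, 1, 0); (0, 1, 1, 1, 0))


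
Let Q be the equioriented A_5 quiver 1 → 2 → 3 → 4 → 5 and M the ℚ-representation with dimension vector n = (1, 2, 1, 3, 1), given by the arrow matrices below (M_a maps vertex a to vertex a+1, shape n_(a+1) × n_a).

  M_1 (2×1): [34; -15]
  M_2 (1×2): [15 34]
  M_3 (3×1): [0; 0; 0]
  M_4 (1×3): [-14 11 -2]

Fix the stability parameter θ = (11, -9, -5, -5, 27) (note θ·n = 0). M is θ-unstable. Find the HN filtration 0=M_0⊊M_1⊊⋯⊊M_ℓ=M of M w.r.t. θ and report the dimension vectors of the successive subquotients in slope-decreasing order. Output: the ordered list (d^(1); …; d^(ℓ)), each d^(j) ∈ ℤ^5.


Via rank(M_{q-1}∘⋯∘M_p): M ≅ I[1,2], I[2,3], I[4,4]^2, I[4,5].
μ_θ-semistable layers: μ^(1)=27; μ^(2)=1; μ^(3)=-5; μ^(4)=-9

((0, 0, 0, 0, 1); (1, 1, 0, 0, 0); (0, 0, 1, 3, 0); (0, 1, 0, 0, 0))


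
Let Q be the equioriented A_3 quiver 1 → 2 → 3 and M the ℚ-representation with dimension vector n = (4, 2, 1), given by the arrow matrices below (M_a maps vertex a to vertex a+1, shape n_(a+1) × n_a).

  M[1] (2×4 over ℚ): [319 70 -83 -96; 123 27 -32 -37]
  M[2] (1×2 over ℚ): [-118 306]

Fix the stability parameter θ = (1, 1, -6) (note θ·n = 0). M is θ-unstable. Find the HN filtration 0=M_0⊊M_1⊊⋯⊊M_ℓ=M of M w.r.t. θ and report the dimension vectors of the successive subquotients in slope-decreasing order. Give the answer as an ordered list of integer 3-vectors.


Barcode: M ≅ I[1,1]^2, I[1,2], I[1,3]. HN layers by μ_θ (2 steps, strictly decreasing):
  μ^(1)=1; μ^(2)=-4/3

((3, 1, 0); (1, 1, 1))


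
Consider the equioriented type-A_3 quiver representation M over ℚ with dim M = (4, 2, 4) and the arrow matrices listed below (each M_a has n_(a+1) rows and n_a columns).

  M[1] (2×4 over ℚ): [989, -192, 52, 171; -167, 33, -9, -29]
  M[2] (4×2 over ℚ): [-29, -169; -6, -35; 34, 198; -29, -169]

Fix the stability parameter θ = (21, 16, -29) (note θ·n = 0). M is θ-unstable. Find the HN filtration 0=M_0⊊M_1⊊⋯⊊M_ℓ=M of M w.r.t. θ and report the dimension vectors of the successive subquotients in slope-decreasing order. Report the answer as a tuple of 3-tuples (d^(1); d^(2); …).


Interval decomposition of M: I[1,1]^2, I[1,3]^2, I[3,3]^2.
HN type (ℓ=3): μ^(1)=21; μ^(2)=8/3; μ^(3)=-29

((2, 0, 0); (2, 2, 2); (0, 0, 2))


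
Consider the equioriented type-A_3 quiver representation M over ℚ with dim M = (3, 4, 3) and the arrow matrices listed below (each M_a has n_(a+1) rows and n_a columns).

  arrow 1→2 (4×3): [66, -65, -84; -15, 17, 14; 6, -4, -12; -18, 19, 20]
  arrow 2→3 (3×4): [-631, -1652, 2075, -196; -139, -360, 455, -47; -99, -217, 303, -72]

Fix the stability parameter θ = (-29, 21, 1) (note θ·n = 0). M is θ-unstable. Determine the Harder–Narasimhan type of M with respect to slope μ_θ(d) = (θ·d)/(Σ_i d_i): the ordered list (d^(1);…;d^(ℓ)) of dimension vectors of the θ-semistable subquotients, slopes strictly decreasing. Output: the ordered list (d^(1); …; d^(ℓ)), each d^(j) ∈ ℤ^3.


Barcode: M ≅ I[1,1], I[1,3]^2, I[2,2], I[2,3]. HN layers by μ_θ (3 steps, strictly decreasing):
  μ^(1)=21; μ^(2)=11; μ^(3)=-29

((0, 1, 0); (0, 3, 3); (3, 0, 0))


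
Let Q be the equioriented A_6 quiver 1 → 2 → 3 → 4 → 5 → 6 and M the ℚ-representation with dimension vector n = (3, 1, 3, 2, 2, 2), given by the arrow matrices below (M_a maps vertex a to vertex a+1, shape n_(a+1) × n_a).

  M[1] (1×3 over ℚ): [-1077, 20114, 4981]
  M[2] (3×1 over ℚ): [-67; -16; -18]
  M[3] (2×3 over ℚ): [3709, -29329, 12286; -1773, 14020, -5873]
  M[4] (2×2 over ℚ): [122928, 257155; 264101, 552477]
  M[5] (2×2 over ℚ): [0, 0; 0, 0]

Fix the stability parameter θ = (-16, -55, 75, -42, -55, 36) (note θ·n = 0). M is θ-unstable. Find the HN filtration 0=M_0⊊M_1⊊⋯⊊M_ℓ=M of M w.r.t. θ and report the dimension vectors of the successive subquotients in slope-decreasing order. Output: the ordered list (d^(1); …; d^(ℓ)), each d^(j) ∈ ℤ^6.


Via rank(M_{q-1}∘⋯∘M_p): M ≅ I[1,1]^2, I[1,5], I[3,3], I[3,5], I[6,6]^2.
μ_θ-semistable layers: μ^(1)=75; μ^(2)=36; μ^(3)=-22/3; μ^(4)=-16; μ^(5)=-71/2

((0, 0, 1, 0, 0, 0); (0, 0, 0, 0, 0, 2); (0, 0, 2, 2, 2, 0); (2, 0, 0, 0, 0, 0); (1, 1, 0, 0, 0, 0))


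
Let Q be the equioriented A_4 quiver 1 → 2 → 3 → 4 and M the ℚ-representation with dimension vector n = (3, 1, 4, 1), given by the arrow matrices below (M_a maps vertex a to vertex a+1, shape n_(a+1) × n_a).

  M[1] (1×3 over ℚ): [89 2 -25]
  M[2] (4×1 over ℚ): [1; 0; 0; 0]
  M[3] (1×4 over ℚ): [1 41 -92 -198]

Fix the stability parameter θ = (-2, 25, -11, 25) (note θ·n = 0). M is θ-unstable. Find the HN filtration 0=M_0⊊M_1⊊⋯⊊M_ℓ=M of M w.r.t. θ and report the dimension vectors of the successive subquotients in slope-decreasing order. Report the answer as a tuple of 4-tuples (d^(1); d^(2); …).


Via rank(M_{q-1}∘⋯∘M_p): M ≅ I[1,1]^2, I[1,4], I[3,3]^3.
μ_θ-semistable layers: μ^(1)=25; μ^(2)=7; μ^(3)=-2; μ^(4)=-11

((0, 0, 0, 1); (0, 1, 1, 0); (3, 0, 0, 0); (0, 0, 3, 0))


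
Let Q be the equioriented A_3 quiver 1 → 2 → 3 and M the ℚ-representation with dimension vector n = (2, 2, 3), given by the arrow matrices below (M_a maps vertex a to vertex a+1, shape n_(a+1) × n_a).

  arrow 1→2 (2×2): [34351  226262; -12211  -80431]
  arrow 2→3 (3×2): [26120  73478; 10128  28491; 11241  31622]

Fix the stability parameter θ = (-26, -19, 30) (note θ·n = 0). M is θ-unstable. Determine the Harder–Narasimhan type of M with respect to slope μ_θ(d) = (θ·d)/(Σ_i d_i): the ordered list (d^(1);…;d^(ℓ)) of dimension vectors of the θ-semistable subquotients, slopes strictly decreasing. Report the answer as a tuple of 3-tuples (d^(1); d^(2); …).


Barcode: M ≅ I[1,3]^2, I[3,3]. HN layers by μ_θ (3 steps, strictly decreasing):
  μ^(1)=30; μ^(2)=-19; μ^(3)=-26

((0, 0, 3); (0, 2, 0); (2, 0, 0))


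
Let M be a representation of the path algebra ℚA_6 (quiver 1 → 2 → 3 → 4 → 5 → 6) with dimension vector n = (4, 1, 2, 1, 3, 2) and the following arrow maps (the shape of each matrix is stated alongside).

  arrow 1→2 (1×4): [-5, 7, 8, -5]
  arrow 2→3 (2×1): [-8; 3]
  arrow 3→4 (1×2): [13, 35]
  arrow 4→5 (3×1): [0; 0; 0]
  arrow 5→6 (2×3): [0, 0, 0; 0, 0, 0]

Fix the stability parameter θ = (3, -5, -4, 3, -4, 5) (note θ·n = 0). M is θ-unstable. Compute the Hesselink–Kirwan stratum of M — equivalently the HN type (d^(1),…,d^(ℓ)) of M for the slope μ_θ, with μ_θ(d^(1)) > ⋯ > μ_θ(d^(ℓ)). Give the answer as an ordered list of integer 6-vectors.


Barcode: M ≅ I[1,1]^3, I[1,4], I[3,3], I[5,5]^3, I[6,6]^2. HN layers by μ_θ (4 steps, strictly decreasing):
  μ^(1)=5; μ^(2)=3; μ^(3)=-2; μ^(4)=-4

((0, 0, 0, 0, 0, 2); (3, 0, 0, 1, 0, 0); (1, 1, 1, 0, 0, 0); (0, 0, 1, 0, 3, 0))


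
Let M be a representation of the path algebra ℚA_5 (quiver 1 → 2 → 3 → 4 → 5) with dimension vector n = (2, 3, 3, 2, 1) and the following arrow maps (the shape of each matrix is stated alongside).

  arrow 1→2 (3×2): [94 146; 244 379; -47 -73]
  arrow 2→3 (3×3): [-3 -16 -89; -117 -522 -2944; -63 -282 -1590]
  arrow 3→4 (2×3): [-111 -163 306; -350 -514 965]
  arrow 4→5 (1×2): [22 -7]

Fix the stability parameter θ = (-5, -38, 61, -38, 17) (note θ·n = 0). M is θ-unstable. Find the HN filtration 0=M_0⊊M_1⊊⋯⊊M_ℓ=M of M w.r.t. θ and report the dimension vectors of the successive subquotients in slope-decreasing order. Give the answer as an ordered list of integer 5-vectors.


Via rank(M_{q-1}∘⋯∘M_p): M ≅ I[1,4], I[1,5], I[2,2], I[3,3].
μ_θ-semistable layers: μ^(1)=61; μ^(2)=17; μ^(3)=23/2; μ^(4)=-43/2; μ^(5)=-38

((0, 0, 1, 0, 0); (0, 0, 0, 0, 1); (0, 0, 2, 2, 0); (2, 2, 0, 0, 0); (0, 1, 0, 0, 0))


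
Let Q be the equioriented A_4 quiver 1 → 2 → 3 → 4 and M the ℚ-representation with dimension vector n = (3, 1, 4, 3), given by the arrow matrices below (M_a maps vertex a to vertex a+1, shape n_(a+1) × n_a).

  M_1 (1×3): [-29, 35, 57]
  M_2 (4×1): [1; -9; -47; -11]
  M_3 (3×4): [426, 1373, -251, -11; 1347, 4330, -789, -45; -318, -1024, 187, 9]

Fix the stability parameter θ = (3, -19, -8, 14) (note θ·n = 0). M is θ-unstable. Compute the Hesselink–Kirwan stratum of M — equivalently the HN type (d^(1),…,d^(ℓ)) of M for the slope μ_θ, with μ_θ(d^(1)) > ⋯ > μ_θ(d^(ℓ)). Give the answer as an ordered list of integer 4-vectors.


Barcode: M ≅ I[1,1]^2, I[1,4], I[3,3], I[3,4]^2. HN layers by μ_θ (3 steps, strictly decreasing):
  μ^(1)=14; μ^(2)=3; μ^(3)=-8

((0, 0, 0, 3); (2, 0, 0, 0); (1, 1, 4, 0))


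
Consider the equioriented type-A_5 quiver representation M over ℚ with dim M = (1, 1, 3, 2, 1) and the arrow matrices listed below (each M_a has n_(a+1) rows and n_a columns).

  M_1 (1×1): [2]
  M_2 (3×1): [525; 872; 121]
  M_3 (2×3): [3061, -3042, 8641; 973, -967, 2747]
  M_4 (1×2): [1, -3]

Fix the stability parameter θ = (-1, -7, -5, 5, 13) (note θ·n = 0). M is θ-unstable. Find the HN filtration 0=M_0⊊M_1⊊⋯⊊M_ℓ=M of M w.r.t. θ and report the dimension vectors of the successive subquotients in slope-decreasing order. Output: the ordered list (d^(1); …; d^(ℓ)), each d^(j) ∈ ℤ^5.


Interval decomposition of M: I[1,5], I[3,3], I[3,4].
HN type (ℓ=4): μ^(1)=13; μ^(2)=5; μ^(3)=-13/3; μ^(4)=-5

((0, 0, 0, 0, 1); (0, 0, 0, 2, 0); (1, 1, 1, 0, 0); (0, 0, 2, 0, 0))


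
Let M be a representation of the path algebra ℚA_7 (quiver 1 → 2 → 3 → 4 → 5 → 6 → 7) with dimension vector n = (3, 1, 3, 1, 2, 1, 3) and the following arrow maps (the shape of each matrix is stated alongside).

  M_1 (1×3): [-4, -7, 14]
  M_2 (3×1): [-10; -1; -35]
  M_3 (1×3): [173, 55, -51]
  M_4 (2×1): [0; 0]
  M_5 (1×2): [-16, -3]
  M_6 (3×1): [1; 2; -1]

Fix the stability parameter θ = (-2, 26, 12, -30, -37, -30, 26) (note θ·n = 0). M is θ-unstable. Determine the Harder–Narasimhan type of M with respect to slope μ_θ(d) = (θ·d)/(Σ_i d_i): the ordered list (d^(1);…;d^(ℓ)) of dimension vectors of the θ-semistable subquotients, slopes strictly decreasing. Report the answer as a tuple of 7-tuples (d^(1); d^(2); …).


Interval decomposition of M: I[1,1]^2, I[1,3], I[3,3], I[3,4], I[5,5], I[5,7], I[7,7]^2.
HN type (ℓ=7): μ^(1)=26; μ^(2)=19; μ^(3)=12; μ^(4)=-2; μ^(5)=-9; μ^(6)=-30; μ^(7)=-37

((0, 0, 0, 0, 0, 0, 3); (0, 1, 1, 0, 0, 0, 0); (0, 0, 1, 0, 0, 0, 0); (3, 0, 0, 0, 0, 0, 0); (0, 0, 1, 1, 0, 0, 0); (0, 0, 0, 0, 0, 1, 0); (0, 0, 0, 0, 2, 0, 0))
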